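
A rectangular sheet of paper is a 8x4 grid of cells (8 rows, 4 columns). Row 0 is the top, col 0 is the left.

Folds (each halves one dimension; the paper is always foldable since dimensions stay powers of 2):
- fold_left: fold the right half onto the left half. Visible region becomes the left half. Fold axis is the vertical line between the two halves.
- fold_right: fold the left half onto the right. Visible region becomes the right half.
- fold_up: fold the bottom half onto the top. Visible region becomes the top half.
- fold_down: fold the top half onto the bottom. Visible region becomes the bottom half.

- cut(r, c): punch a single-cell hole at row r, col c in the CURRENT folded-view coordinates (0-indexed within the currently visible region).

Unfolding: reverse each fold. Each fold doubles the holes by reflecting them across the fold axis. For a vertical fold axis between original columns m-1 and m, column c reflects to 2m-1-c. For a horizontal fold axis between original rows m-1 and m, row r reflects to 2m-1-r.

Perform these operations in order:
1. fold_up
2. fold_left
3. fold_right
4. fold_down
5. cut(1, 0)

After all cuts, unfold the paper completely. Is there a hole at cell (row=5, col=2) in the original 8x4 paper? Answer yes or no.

Op 1 fold_up: fold axis h@4; visible region now rows[0,4) x cols[0,4) = 4x4
Op 2 fold_left: fold axis v@2; visible region now rows[0,4) x cols[0,2) = 4x2
Op 3 fold_right: fold axis v@1; visible region now rows[0,4) x cols[1,2) = 4x1
Op 4 fold_down: fold axis h@2; visible region now rows[2,4) x cols[1,2) = 2x1
Op 5 cut(1, 0): punch at orig (3,1); cuts so far [(3, 1)]; region rows[2,4) x cols[1,2) = 2x1
Unfold 1 (reflect across h@2): 2 holes -> [(0, 1), (3, 1)]
Unfold 2 (reflect across v@1): 4 holes -> [(0, 0), (0, 1), (3, 0), (3, 1)]
Unfold 3 (reflect across v@2): 8 holes -> [(0, 0), (0, 1), (0, 2), (0, 3), (3, 0), (3, 1), (3, 2), (3, 3)]
Unfold 4 (reflect across h@4): 16 holes -> [(0, 0), (0, 1), (0, 2), (0, 3), (3, 0), (3, 1), (3, 2), (3, 3), (4, 0), (4, 1), (4, 2), (4, 3), (7, 0), (7, 1), (7, 2), (7, 3)]
Holes: [(0, 0), (0, 1), (0, 2), (0, 3), (3, 0), (3, 1), (3, 2), (3, 3), (4, 0), (4, 1), (4, 2), (4, 3), (7, 0), (7, 1), (7, 2), (7, 3)]

Answer: no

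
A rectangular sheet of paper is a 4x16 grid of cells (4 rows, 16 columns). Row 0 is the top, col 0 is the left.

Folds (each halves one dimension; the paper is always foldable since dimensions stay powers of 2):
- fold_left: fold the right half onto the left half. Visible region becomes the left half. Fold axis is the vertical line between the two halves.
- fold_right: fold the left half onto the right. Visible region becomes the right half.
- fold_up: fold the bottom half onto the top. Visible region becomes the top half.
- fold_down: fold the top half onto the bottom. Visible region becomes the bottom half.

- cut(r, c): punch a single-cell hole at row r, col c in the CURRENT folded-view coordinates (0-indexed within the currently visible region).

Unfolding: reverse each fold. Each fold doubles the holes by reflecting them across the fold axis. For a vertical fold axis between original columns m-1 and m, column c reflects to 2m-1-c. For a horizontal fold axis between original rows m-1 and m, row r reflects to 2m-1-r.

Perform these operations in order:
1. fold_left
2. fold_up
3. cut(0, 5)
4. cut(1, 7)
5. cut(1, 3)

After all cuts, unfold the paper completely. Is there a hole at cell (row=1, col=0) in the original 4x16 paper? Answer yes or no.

Answer: no

Derivation:
Op 1 fold_left: fold axis v@8; visible region now rows[0,4) x cols[0,8) = 4x8
Op 2 fold_up: fold axis h@2; visible region now rows[0,2) x cols[0,8) = 2x8
Op 3 cut(0, 5): punch at orig (0,5); cuts so far [(0, 5)]; region rows[0,2) x cols[0,8) = 2x8
Op 4 cut(1, 7): punch at orig (1,7); cuts so far [(0, 5), (1, 7)]; region rows[0,2) x cols[0,8) = 2x8
Op 5 cut(1, 3): punch at orig (1,3); cuts so far [(0, 5), (1, 3), (1, 7)]; region rows[0,2) x cols[0,8) = 2x8
Unfold 1 (reflect across h@2): 6 holes -> [(0, 5), (1, 3), (1, 7), (2, 3), (2, 7), (3, 5)]
Unfold 2 (reflect across v@8): 12 holes -> [(0, 5), (0, 10), (1, 3), (1, 7), (1, 8), (1, 12), (2, 3), (2, 7), (2, 8), (2, 12), (3, 5), (3, 10)]
Holes: [(0, 5), (0, 10), (1, 3), (1, 7), (1, 8), (1, 12), (2, 3), (2, 7), (2, 8), (2, 12), (3, 5), (3, 10)]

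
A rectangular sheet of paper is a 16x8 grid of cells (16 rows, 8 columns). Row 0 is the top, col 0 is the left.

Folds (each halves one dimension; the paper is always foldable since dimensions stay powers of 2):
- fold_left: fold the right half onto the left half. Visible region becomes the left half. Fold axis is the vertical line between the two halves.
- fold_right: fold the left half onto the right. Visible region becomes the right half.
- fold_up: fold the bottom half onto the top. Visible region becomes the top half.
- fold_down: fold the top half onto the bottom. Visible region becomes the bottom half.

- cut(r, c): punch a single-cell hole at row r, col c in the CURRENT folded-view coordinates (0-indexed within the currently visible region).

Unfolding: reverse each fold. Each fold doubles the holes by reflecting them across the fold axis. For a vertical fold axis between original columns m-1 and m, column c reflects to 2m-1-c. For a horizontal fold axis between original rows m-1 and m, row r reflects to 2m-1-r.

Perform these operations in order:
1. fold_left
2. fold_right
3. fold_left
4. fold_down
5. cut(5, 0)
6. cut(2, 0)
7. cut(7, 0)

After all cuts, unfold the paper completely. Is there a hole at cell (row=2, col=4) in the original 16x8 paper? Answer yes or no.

Op 1 fold_left: fold axis v@4; visible region now rows[0,16) x cols[0,4) = 16x4
Op 2 fold_right: fold axis v@2; visible region now rows[0,16) x cols[2,4) = 16x2
Op 3 fold_left: fold axis v@3; visible region now rows[0,16) x cols[2,3) = 16x1
Op 4 fold_down: fold axis h@8; visible region now rows[8,16) x cols[2,3) = 8x1
Op 5 cut(5, 0): punch at orig (13,2); cuts so far [(13, 2)]; region rows[8,16) x cols[2,3) = 8x1
Op 6 cut(2, 0): punch at orig (10,2); cuts so far [(10, 2), (13, 2)]; region rows[8,16) x cols[2,3) = 8x1
Op 7 cut(7, 0): punch at orig (15,2); cuts so far [(10, 2), (13, 2), (15, 2)]; region rows[8,16) x cols[2,3) = 8x1
Unfold 1 (reflect across h@8): 6 holes -> [(0, 2), (2, 2), (5, 2), (10, 2), (13, 2), (15, 2)]
Unfold 2 (reflect across v@3): 12 holes -> [(0, 2), (0, 3), (2, 2), (2, 3), (5, 2), (5, 3), (10, 2), (10, 3), (13, 2), (13, 3), (15, 2), (15, 3)]
Unfold 3 (reflect across v@2): 24 holes -> [(0, 0), (0, 1), (0, 2), (0, 3), (2, 0), (2, 1), (2, 2), (2, 3), (5, 0), (5, 1), (5, 2), (5, 3), (10, 0), (10, 1), (10, 2), (10, 3), (13, 0), (13, 1), (13, 2), (13, 3), (15, 0), (15, 1), (15, 2), (15, 3)]
Unfold 4 (reflect across v@4): 48 holes -> [(0, 0), (0, 1), (0, 2), (0, 3), (0, 4), (0, 5), (0, 6), (0, 7), (2, 0), (2, 1), (2, 2), (2, 3), (2, 4), (2, 5), (2, 6), (2, 7), (5, 0), (5, 1), (5, 2), (5, 3), (5, 4), (5, 5), (5, 6), (5, 7), (10, 0), (10, 1), (10, 2), (10, 3), (10, 4), (10, 5), (10, 6), (10, 7), (13, 0), (13, 1), (13, 2), (13, 3), (13, 4), (13, 5), (13, 6), (13, 7), (15, 0), (15, 1), (15, 2), (15, 3), (15, 4), (15, 5), (15, 6), (15, 7)]
Holes: [(0, 0), (0, 1), (0, 2), (0, 3), (0, 4), (0, 5), (0, 6), (0, 7), (2, 0), (2, 1), (2, 2), (2, 3), (2, 4), (2, 5), (2, 6), (2, 7), (5, 0), (5, 1), (5, 2), (5, 3), (5, 4), (5, 5), (5, 6), (5, 7), (10, 0), (10, 1), (10, 2), (10, 3), (10, 4), (10, 5), (10, 6), (10, 7), (13, 0), (13, 1), (13, 2), (13, 3), (13, 4), (13, 5), (13, 6), (13, 7), (15, 0), (15, 1), (15, 2), (15, 3), (15, 4), (15, 5), (15, 6), (15, 7)]

Answer: yes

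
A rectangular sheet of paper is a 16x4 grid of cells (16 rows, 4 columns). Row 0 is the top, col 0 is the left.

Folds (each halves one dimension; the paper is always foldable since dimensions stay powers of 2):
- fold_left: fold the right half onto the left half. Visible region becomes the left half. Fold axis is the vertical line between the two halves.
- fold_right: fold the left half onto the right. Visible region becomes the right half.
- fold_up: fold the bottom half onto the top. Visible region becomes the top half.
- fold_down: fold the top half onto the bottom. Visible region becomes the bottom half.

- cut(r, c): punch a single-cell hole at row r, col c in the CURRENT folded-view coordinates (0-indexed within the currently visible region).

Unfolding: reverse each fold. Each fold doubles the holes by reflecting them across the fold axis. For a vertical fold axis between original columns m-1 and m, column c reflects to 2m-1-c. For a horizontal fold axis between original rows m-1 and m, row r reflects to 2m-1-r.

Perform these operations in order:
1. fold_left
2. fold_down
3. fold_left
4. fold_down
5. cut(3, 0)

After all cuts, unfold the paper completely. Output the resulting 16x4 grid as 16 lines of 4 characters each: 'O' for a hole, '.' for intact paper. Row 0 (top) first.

Op 1 fold_left: fold axis v@2; visible region now rows[0,16) x cols[0,2) = 16x2
Op 2 fold_down: fold axis h@8; visible region now rows[8,16) x cols[0,2) = 8x2
Op 3 fold_left: fold axis v@1; visible region now rows[8,16) x cols[0,1) = 8x1
Op 4 fold_down: fold axis h@12; visible region now rows[12,16) x cols[0,1) = 4x1
Op 5 cut(3, 0): punch at orig (15,0); cuts so far [(15, 0)]; region rows[12,16) x cols[0,1) = 4x1
Unfold 1 (reflect across h@12): 2 holes -> [(8, 0), (15, 0)]
Unfold 2 (reflect across v@1): 4 holes -> [(8, 0), (8, 1), (15, 0), (15, 1)]
Unfold 3 (reflect across h@8): 8 holes -> [(0, 0), (0, 1), (7, 0), (7, 1), (8, 0), (8, 1), (15, 0), (15, 1)]
Unfold 4 (reflect across v@2): 16 holes -> [(0, 0), (0, 1), (0, 2), (0, 3), (7, 0), (7, 1), (7, 2), (7, 3), (8, 0), (8, 1), (8, 2), (8, 3), (15, 0), (15, 1), (15, 2), (15, 3)]

Answer: OOOO
....
....
....
....
....
....
OOOO
OOOO
....
....
....
....
....
....
OOOO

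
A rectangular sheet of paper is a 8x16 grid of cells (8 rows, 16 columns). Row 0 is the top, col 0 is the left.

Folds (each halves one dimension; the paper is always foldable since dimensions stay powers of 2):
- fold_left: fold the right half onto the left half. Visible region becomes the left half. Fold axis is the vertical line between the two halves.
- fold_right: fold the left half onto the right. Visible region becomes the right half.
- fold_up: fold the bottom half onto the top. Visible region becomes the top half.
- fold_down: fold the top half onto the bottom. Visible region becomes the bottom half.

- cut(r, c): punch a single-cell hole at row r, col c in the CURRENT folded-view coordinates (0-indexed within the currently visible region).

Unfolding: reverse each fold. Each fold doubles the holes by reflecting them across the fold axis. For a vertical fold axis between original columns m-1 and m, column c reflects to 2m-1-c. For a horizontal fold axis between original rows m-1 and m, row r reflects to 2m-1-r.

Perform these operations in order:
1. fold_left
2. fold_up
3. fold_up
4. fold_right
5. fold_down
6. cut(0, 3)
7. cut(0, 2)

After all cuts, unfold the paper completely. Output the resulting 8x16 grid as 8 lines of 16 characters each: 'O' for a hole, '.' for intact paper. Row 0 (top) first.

Answer: OO....OOOO....OO
OO....OOOO....OO
OO....OOOO....OO
OO....OOOO....OO
OO....OOOO....OO
OO....OOOO....OO
OO....OOOO....OO
OO....OOOO....OO

Derivation:
Op 1 fold_left: fold axis v@8; visible region now rows[0,8) x cols[0,8) = 8x8
Op 2 fold_up: fold axis h@4; visible region now rows[0,4) x cols[0,8) = 4x8
Op 3 fold_up: fold axis h@2; visible region now rows[0,2) x cols[0,8) = 2x8
Op 4 fold_right: fold axis v@4; visible region now rows[0,2) x cols[4,8) = 2x4
Op 5 fold_down: fold axis h@1; visible region now rows[1,2) x cols[4,8) = 1x4
Op 6 cut(0, 3): punch at orig (1,7); cuts so far [(1, 7)]; region rows[1,2) x cols[4,8) = 1x4
Op 7 cut(0, 2): punch at orig (1,6); cuts so far [(1, 6), (1, 7)]; region rows[1,2) x cols[4,8) = 1x4
Unfold 1 (reflect across h@1): 4 holes -> [(0, 6), (0, 7), (1, 6), (1, 7)]
Unfold 2 (reflect across v@4): 8 holes -> [(0, 0), (0, 1), (0, 6), (0, 7), (1, 0), (1, 1), (1, 6), (1, 7)]
Unfold 3 (reflect across h@2): 16 holes -> [(0, 0), (0, 1), (0, 6), (0, 7), (1, 0), (1, 1), (1, 6), (1, 7), (2, 0), (2, 1), (2, 6), (2, 7), (3, 0), (3, 1), (3, 6), (3, 7)]
Unfold 4 (reflect across h@4): 32 holes -> [(0, 0), (0, 1), (0, 6), (0, 7), (1, 0), (1, 1), (1, 6), (1, 7), (2, 0), (2, 1), (2, 6), (2, 7), (3, 0), (3, 1), (3, 6), (3, 7), (4, 0), (4, 1), (4, 6), (4, 7), (5, 0), (5, 1), (5, 6), (5, 7), (6, 0), (6, 1), (6, 6), (6, 7), (7, 0), (7, 1), (7, 6), (7, 7)]
Unfold 5 (reflect across v@8): 64 holes -> [(0, 0), (0, 1), (0, 6), (0, 7), (0, 8), (0, 9), (0, 14), (0, 15), (1, 0), (1, 1), (1, 6), (1, 7), (1, 8), (1, 9), (1, 14), (1, 15), (2, 0), (2, 1), (2, 6), (2, 7), (2, 8), (2, 9), (2, 14), (2, 15), (3, 0), (3, 1), (3, 6), (3, 7), (3, 8), (3, 9), (3, 14), (3, 15), (4, 0), (4, 1), (4, 6), (4, 7), (4, 8), (4, 9), (4, 14), (4, 15), (5, 0), (5, 1), (5, 6), (5, 7), (5, 8), (5, 9), (5, 14), (5, 15), (6, 0), (6, 1), (6, 6), (6, 7), (6, 8), (6, 9), (6, 14), (6, 15), (7, 0), (7, 1), (7, 6), (7, 7), (7, 8), (7, 9), (7, 14), (7, 15)]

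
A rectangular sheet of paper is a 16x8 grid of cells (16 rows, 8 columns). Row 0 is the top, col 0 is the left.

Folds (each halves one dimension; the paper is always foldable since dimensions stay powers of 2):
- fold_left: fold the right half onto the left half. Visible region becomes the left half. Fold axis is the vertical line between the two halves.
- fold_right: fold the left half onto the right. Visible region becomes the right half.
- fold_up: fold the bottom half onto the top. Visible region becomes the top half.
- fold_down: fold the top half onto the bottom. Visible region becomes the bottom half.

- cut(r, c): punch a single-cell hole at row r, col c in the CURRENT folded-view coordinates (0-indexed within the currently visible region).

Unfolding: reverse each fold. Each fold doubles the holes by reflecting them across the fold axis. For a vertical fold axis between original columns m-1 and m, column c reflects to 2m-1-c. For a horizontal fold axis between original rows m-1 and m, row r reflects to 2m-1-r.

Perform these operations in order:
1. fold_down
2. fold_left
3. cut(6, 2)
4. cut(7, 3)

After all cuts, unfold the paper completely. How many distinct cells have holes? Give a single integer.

Op 1 fold_down: fold axis h@8; visible region now rows[8,16) x cols[0,8) = 8x8
Op 2 fold_left: fold axis v@4; visible region now rows[8,16) x cols[0,4) = 8x4
Op 3 cut(6, 2): punch at orig (14,2); cuts so far [(14, 2)]; region rows[8,16) x cols[0,4) = 8x4
Op 4 cut(7, 3): punch at orig (15,3); cuts so far [(14, 2), (15, 3)]; region rows[8,16) x cols[0,4) = 8x4
Unfold 1 (reflect across v@4): 4 holes -> [(14, 2), (14, 5), (15, 3), (15, 4)]
Unfold 2 (reflect across h@8): 8 holes -> [(0, 3), (0, 4), (1, 2), (1, 5), (14, 2), (14, 5), (15, 3), (15, 4)]

Answer: 8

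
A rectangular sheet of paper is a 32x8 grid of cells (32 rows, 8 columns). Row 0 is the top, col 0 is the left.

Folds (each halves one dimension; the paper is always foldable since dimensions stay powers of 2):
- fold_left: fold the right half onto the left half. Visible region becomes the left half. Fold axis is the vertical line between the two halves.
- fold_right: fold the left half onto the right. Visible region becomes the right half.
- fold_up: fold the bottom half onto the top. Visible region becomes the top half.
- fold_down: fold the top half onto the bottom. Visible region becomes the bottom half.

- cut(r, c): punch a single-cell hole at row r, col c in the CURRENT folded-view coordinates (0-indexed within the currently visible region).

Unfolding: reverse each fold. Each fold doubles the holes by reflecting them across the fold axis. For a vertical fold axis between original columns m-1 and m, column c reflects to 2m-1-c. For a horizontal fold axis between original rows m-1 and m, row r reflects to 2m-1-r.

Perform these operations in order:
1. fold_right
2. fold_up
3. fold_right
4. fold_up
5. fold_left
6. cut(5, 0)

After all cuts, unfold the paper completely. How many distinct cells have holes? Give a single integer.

Op 1 fold_right: fold axis v@4; visible region now rows[0,32) x cols[4,8) = 32x4
Op 2 fold_up: fold axis h@16; visible region now rows[0,16) x cols[4,8) = 16x4
Op 3 fold_right: fold axis v@6; visible region now rows[0,16) x cols[6,8) = 16x2
Op 4 fold_up: fold axis h@8; visible region now rows[0,8) x cols[6,8) = 8x2
Op 5 fold_left: fold axis v@7; visible region now rows[0,8) x cols[6,7) = 8x1
Op 6 cut(5, 0): punch at orig (5,6); cuts so far [(5, 6)]; region rows[0,8) x cols[6,7) = 8x1
Unfold 1 (reflect across v@7): 2 holes -> [(5, 6), (5, 7)]
Unfold 2 (reflect across h@8): 4 holes -> [(5, 6), (5, 7), (10, 6), (10, 7)]
Unfold 3 (reflect across v@6): 8 holes -> [(5, 4), (5, 5), (5, 6), (5, 7), (10, 4), (10, 5), (10, 6), (10, 7)]
Unfold 4 (reflect across h@16): 16 holes -> [(5, 4), (5, 5), (5, 6), (5, 7), (10, 4), (10, 5), (10, 6), (10, 7), (21, 4), (21, 5), (21, 6), (21, 7), (26, 4), (26, 5), (26, 6), (26, 7)]
Unfold 5 (reflect across v@4): 32 holes -> [(5, 0), (5, 1), (5, 2), (5, 3), (5, 4), (5, 5), (5, 6), (5, 7), (10, 0), (10, 1), (10, 2), (10, 3), (10, 4), (10, 5), (10, 6), (10, 7), (21, 0), (21, 1), (21, 2), (21, 3), (21, 4), (21, 5), (21, 6), (21, 7), (26, 0), (26, 1), (26, 2), (26, 3), (26, 4), (26, 5), (26, 6), (26, 7)]

Answer: 32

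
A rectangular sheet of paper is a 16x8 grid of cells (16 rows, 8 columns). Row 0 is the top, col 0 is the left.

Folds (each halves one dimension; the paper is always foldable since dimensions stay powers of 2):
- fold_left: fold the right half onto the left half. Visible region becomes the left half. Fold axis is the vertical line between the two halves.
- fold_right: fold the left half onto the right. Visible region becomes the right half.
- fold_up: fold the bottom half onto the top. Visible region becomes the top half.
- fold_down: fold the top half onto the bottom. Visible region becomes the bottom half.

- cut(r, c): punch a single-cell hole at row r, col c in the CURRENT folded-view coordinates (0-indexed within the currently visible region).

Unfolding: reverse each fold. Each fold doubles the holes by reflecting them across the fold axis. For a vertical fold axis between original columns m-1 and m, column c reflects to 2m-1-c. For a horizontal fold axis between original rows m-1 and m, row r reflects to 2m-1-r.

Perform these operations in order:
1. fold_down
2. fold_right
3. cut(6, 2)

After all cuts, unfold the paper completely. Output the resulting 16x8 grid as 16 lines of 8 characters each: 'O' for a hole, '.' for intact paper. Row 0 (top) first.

Answer: ........
.O....O.
........
........
........
........
........
........
........
........
........
........
........
........
.O....O.
........

Derivation:
Op 1 fold_down: fold axis h@8; visible region now rows[8,16) x cols[0,8) = 8x8
Op 2 fold_right: fold axis v@4; visible region now rows[8,16) x cols[4,8) = 8x4
Op 3 cut(6, 2): punch at orig (14,6); cuts so far [(14, 6)]; region rows[8,16) x cols[4,8) = 8x4
Unfold 1 (reflect across v@4): 2 holes -> [(14, 1), (14, 6)]
Unfold 2 (reflect across h@8): 4 holes -> [(1, 1), (1, 6), (14, 1), (14, 6)]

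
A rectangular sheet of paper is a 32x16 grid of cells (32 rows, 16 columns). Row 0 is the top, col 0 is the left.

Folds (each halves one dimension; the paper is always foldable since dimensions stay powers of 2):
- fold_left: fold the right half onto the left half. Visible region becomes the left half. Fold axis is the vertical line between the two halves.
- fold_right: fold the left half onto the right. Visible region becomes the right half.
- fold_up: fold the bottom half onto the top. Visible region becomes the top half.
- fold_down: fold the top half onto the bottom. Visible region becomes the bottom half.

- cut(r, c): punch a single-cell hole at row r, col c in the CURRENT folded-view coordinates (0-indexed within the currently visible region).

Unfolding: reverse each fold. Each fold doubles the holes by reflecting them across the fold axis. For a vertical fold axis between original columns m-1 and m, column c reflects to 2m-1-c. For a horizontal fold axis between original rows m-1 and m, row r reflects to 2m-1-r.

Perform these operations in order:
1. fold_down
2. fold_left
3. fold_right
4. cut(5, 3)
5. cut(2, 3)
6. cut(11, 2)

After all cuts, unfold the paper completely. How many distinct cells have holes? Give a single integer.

Answer: 24

Derivation:
Op 1 fold_down: fold axis h@16; visible region now rows[16,32) x cols[0,16) = 16x16
Op 2 fold_left: fold axis v@8; visible region now rows[16,32) x cols[0,8) = 16x8
Op 3 fold_right: fold axis v@4; visible region now rows[16,32) x cols[4,8) = 16x4
Op 4 cut(5, 3): punch at orig (21,7); cuts so far [(21, 7)]; region rows[16,32) x cols[4,8) = 16x4
Op 5 cut(2, 3): punch at orig (18,7); cuts so far [(18, 7), (21, 7)]; region rows[16,32) x cols[4,8) = 16x4
Op 6 cut(11, 2): punch at orig (27,6); cuts so far [(18, 7), (21, 7), (27, 6)]; region rows[16,32) x cols[4,8) = 16x4
Unfold 1 (reflect across v@4): 6 holes -> [(18, 0), (18, 7), (21, 0), (21, 7), (27, 1), (27, 6)]
Unfold 2 (reflect across v@8): 12 holes -> [(18, 0), (18, 7), (18, 8), (18, 15), (21, 0), (21, 7), (21, 8), (21, 15), (27, 1), (27, 6), (27, 9), (27, 14)]
Unfold 3 (reflect across h@16): 24 holes -> [(4, 1), (4, 6), (4, 9), (4, 14), (10, 0), (10, 7), (10, 8), (10, 15), (13, 0), (13, 7), (13, 8), (13, 15), (18, 0), (18, 7), (18, 8), (18, 15), (21, 0), (21, 7), (21, 8), (21, 15), (27, 1), (27, 6), (27, 9), (27, 14)]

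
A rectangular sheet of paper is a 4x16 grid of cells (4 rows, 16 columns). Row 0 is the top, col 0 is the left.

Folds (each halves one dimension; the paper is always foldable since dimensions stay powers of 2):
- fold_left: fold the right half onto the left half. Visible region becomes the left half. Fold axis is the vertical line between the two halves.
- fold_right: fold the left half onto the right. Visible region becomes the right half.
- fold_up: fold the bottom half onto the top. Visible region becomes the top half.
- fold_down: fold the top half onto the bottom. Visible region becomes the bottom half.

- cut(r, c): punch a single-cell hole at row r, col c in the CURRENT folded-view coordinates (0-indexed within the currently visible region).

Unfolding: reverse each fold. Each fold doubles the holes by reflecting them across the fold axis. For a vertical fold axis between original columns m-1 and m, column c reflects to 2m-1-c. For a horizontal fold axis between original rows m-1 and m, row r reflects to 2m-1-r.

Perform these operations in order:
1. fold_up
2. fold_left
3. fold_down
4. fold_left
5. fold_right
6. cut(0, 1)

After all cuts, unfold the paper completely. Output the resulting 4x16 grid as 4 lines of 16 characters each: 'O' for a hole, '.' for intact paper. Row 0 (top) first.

Answer: O..OO..OO..OO..O
O..OO..OO..OO..O
O..OO..OO..OO..O
O..OO..OO..OO..O

Derivation:
Op 1 fold_up: fold axis h@2; visible region now rows[0,2) x cols[0,16) = 2x16
Op 2 fold_left: fold axis v@8; visible region now rows[0,2) x cols[0,8) = 2x8
Op 3 fold_down: fold axis h@1; visible region now rows[1,2) x cols[0,8) = 1x8
Op 4 fold_left: fold axis v@4; visible region now rows[1,2) x cols[0,4) = 1x4
Op 5 fold_right: fold axis v@2; visible region now rows[1,2) x cols[2,4) = 1x2
Op 6 cut(0, 1): punch at orig (1,3); cuts so far [(1, 3)]; region rows[1,2) x cols[2,4) = 1x2
Unfold 1 (reflect across v@2): 2 holes -> [(1, 0), (1, 3)]
Unfold 2 (reflect across v@4): 4 holes -> [(1, 0), (1, 3), (1, 4), (1, 7)]
Unfold 3 (reflect across h@1): 8 holes -> [(0, 0), (0, 3), (0, 4), (0, 7), (1, 0), (1, 3), (1, 4), (1, 7)]
Unfold 4 (reflect across v@8): 16 holes -> [(0, 0), (0, 3), (0, 4), (0, 7), (0, 8), (0, 11), (0, 12), (0, 15), (1, 0), (1, 3), (1, 4), (1, 7), (1, 8), (1, 11), (1, 12), (1, 15)]
Unfold 5 (reflect across h@2): 32 holes -> [(0, 0), (0, 3), (0, 4), (0, 7), (0, 8), (0, 11), (0, 12), (0, 15), (1, 0), (1, 3), (1, 4), (1, 7), (1, 8), (1, 11), (1, 12), (1, 15), (2, 0), (2, 3), (2, 4), (2, 7), (2, 8), (2, 11), (2, 12), (2, 15), (3, 0), (3, 3), (3, 4), (3, 7), (3, 8), (3, 11), (3, 12), (3, 15)]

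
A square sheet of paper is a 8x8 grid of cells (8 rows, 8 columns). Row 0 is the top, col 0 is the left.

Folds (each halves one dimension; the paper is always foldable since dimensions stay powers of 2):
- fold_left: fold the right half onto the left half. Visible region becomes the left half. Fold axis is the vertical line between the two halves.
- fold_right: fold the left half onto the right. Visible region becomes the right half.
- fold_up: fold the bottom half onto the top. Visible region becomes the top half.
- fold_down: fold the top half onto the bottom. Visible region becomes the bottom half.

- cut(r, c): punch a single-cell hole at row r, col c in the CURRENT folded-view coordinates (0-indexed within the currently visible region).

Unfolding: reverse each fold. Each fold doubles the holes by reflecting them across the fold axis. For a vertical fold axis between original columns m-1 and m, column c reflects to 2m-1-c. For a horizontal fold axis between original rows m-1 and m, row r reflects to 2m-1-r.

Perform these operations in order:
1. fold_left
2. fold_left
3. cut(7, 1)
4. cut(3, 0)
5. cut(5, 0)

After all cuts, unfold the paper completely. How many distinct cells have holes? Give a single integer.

Answer: 12

Derivation:
Op 1 fold_left: fold axis v@4; visible region now rows[0,8) x cols[0,4) = 8x4
Op 2 fold_left: fold axis v@2; visible region now rows[0,8) x cols[0,2) = 8x2
Op 3 cut(7, 1): punch at orig (7,1); cuts so far [(7, 1)]; region rows[0,8) x cols[0,2) = 8x2
Op 4 cut(3, 0): punch at orig (3,0); cuts so far [(3, 0), (7, 1)]; region rows[0,8) x cols[0,2) = 8x2
Op 5 cut(5, 0): punch at orig (5,0); cuts so far [(3, 0), (5, 0), (7, 1)]; region rows[0,8) x cols[0,2) = 8x2
Unfold 1 (reflect across v@2): 6 holes -> [(3, 0), (3, 3), (5, 0), (5, 3), (7, 1), (7, 2)]
Unfold 2 (reflect across v@4): 12 holes -> [(3, 0), (3, 3), (3, 4), (3, 7), (5, 0), (5, 3), (5, 4), (5, 7), (7, 1), (7, 2), (7, 5), (7, 6)]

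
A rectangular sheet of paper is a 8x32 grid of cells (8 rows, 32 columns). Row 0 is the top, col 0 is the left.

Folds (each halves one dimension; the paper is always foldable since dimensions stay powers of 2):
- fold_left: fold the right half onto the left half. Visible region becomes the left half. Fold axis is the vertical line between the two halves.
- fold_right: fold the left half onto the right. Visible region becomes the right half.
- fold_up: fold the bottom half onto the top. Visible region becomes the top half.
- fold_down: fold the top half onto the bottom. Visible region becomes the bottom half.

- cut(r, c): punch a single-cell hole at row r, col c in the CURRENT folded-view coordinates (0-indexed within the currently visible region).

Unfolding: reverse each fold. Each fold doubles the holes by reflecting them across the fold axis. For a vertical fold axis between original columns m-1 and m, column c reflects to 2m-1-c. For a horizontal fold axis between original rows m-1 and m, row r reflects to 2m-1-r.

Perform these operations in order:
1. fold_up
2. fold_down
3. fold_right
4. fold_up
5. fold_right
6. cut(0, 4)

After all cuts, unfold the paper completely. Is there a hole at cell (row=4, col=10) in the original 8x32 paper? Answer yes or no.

Op 1 fold_up: fold axis h@4; visible region now rows[0,4) x cols[0,32) = 4x32
Op 2 fold_down: fold axis h@2; visible region now rows[2,4) x cols[0,32) = 2x32
Op 3 fold_right: fold axis v@16; visible region now rows[2,4) x cols[16,32) = 2x16
Op 4 fold_up: fold axis h@3; visible region now rows[2,3) x cols[16,32) = 1x16
Op 5 fold_right: fold axis v@24; visible region now rows[2,3) x cols[24,32) = 1x8
Op 6 cut(0, 4): punch at orig (2,28); cuts so far [(2, 28)]; region rows[2,3) x cols[24,32) = 1x8
Unfold 1 (reflect across v@24): 2 holes -> [(2, 19), (2, 28)]
Unfold 2 (reflect across h@3): 4 holes -> [(2, 19), (2, 28), (3, 19), (3, 28)]
Unfold 3 (reflect across v@16): 8 holes -> [(2, 3), (2, 12), (2, 19), (2, 28), (3, 3), (3, 12), (3, 19), (3, 28)]
Unfold 4 (reflect across h@2): 16 holes -> [(0, 3), (0, 12), (0, 19), (0, 28), (1, 3), (1, 12), (1, 19), (1, 28), (2, 3), (2, 12), (2, 19), (2, 28), (3, 3), (3, 12), (3, 19), (3, 28)]
Unfold 5 (reflect across h@4): 32 holes -> [(0, 3), (0, 12), (0, 19), (0, 28), (1, 3), (1, 12), (1, 19), (1, 28), (2, 3), (2, 12), (2, 19), (2, 28), (3, 3), (3, 12), (3, 19), (3, 28), (4, 3), (4, 12), (4, 19), (4, 28), (5, 3), (5, 12), (5, 19), (5, 28), (6, 3), (6, 12), (6, 19), (6, 28), (7, 3), (7, 12), (7, 19), (7, 28)]
Holes: [(0, 3), (0, 12), (0, 19), (0, 28), (1, 3), (1, 12), (1, 19), (1, 28), (2, 3), (2, 12), (2, 19), (2, 28), (3, 3), (3, 12), (3, 19), (3, 28), (4, 3), (4, 12), (4, 19), (4, 28), (5, 3), (5, 12), (5, 19), (5, 28), (6, 3), (6, 12), (6, 19), (6, 28), (7, 3), (7, 12), (7, 19), (7, 28)]

Answer: no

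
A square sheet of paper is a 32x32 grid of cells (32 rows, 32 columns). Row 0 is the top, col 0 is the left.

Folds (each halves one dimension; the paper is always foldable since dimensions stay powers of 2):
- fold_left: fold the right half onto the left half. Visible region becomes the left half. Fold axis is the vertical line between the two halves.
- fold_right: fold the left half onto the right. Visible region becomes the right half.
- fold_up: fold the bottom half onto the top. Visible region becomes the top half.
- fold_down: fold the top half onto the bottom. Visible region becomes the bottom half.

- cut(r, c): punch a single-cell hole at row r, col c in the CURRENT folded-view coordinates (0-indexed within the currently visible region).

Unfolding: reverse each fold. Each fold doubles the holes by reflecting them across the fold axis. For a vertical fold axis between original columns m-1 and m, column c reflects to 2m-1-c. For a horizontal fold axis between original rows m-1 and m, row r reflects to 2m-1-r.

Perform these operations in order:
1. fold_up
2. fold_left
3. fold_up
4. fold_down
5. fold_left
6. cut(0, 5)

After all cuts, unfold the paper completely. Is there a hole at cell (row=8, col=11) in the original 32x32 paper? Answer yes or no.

Answer: no

Derivation:
Op 1 fold_up: fold axis h@16; visible region now rows[0,16) x cols[0,32) = 16x32
Op 2 fold_left: fold axis v@16; visible region now rows[0,16) x cols[0,16) = 16x16
Op 3 fold_up: fold axis h@8; visible region now rows[0,8) x cols[0,16) = 8x16
Op 4 fold_down: fold axis h@4; visible region now rows[4,8) x cols[0,16) = 4x16
Op 5 fold_left: fold axis v@8; visible region now rows[4,8) x cols[0,8) = 4x8
Op 6 cut(0, 5): punch at orig (4,5); cuts so far [(4, 5)]; region rows[4,8) x cols[0,8) = 4x8
Unfold 1 (reflect across v@8): 2 holes -> [(4, 5), (4, 10)]
Unfold 2 (reflect across h@4): 4 holes -> [(3, 5), (3, 10), (4, 5), (4, 10)]
Unfold 3 (reflect across h@8): 8 holes -> [(3, 5), (3, 10), (4, 5), (4, 10), (11, 5), (11, 10), (12, 5), (12, 10)]
Unfold 4 (reflect across v@16): 16 holes -> [(3, 5), (3, 10), (3, 21), (3, 26), (4, 5), (4, 10), (4, 21), (4, 26), (11, 5), (11, 10), (11, 21), (11, 26), (12, 5), (12, 10), (12, 21), (12, 26)]
Unfold 5 (reflect across h@16): 32 holes -> [(3, 5), (3, 10), (3, 21), (3, 26), (4, 5), (4, 10), (4, 21), (4, 26), (11, 5), (11, 10), (11, 21), (11, 26), (12, 5), (12, 10), (12, 21), (12, 26), (19, 5), (19, 10), (19, 21), (19, 26), (20, 5), (20, 10), (20, 21), (20, 26), (27, 5), (27, 10), (27, 21), (27, 26), (28, 5), (28, 10), (28, 21), (28, 26)]
Holes: [(3, 5), (3, 10), (3, 21), (3, 26), (4, 5), (4, 10), (4, 21), (4, 26), (11, 5), (11, 10), (11, 21), (11, 26), (12, 5), (12, 10), (12, 21), (12, 26), (19, 5), (19, 10), (19, 21), (19, 26), (20, 5), (20, 10), (20, 21), (20, 26), (27, 5), (27, 10), (27, 21), (27, 26), (28, 5), (28, 10), (28, 21), (28, 26)]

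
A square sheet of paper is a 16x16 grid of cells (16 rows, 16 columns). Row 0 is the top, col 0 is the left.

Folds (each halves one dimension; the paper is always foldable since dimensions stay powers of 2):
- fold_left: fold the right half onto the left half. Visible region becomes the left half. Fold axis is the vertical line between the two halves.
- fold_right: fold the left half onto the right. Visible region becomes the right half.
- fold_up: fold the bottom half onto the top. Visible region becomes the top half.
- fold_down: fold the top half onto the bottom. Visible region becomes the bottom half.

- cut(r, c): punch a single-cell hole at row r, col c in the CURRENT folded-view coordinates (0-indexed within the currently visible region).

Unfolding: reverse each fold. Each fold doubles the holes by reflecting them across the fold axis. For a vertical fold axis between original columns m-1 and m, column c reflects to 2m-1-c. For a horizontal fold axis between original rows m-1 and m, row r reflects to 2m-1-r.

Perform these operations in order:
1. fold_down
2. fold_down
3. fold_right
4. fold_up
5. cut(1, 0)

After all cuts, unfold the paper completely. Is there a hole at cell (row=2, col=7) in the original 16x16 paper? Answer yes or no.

Op 1 fold_down: fold axis h@8; visible region now rows[8,16) x cols[0,16) = 8x16
Op 2 fold_down: fold axis h@12; visible region now rows[12,16) x cols[0,16) = 4x16
Op 3 fold_right: fold axis v@8; visible region now rows[12,16) x cols[8,16) = 4x8
Op 4 fold_up: fold axis h@14; visible region now rows[12,14) x cols[8,16) = 2x8
Op 5 cut(1, 0): punch at orig (13,8); cuts so far [(13, 8)]; region rows[12,14) x cols[8,16) = 2x8
Unfold 1 (reflect across h@14): 2 holes -> [(13, 8), (14, 8)]
Unfold 2 (reflect across v@8): 4 holes -> [(13, 7), (13, 8), (14, 7), (14, 8)]
Unfold 3 (reflect across h@12): 8 holes -> [(9, 7), (9, 8), (10, 7), (10, 8), (13, 7), (13, 8), (14, 7), (14, 8)]
Unfold 4 (reflect across h@8): 16 holes -> [(1, 7), (1, 8), (2, 7), (2, 8), (5, 7), (5, 8), (6, 7), (6, 8), (9, 7), (9, 8), (10, 7), (10, 8), (13, 7), (13, 8), (14, 7), (14, 8)]
Holes: [(1, 7), (1, 8), (2, 7), (2, 8), (5, 7), (5, 8), (6, 7), (6, 8), (9, 7), (9, 8), (10, 7), (10, 8), (13, 7), (13, 8), (14, 7), (14, 8)]

Answer: yes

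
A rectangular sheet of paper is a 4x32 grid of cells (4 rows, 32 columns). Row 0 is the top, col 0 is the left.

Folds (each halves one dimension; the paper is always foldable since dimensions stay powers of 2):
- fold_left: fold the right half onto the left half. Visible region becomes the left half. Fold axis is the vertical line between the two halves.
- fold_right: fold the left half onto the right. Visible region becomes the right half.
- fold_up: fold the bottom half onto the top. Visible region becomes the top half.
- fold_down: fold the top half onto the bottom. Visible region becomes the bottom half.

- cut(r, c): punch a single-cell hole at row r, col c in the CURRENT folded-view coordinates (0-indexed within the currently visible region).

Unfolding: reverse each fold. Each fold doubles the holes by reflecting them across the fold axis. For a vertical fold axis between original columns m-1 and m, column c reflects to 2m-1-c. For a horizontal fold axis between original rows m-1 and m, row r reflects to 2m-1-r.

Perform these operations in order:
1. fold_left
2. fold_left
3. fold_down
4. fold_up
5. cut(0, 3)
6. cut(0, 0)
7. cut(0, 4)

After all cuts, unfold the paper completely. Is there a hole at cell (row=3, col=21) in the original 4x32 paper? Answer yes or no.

Op 1 fold_left: fold axis v@16; visible region now rows[0,4) x cols[0,16) = 4x16
Op 2 fold_left: fold axis v@8; visible region now rows[0,4) x cols[0,8) = 4x8
Op 3 fold_down: fold axis h@2; visible region now rows[2,4) x cols[0,8) = 2x8
Op 4 fold_up: fold axis h@3; visible region now rows[2,3) x cols[0,8) = 1x8
Op 5 cut(0, 3): punch at orig (2,3); cuts so far [(2, 3)]; region rows[2,3) x cols[0,8) = 1x8
Op 6 cut(0, 0): punch at orig (2,0); cuts so far [(2, 0), (2, 3)]; region rows[2,3) x cols[0,8) = 1x8
Op 7 cut(0, 4): punch at orig (2,4); cuts so far [(2, 0), (2, 3), (2, 4)]; region rows[2,3) x cols[0,8) = 1x8
Unfold 1 (reflect across h@3): 6 holes -> [(2, 0), (2, 3), (2, 4), (3, 0), (3, 3), (3, 4)]
Unfold 2 (reflect across h@2): 12 holes -> [(0, 0), (0, 3), (0, 4), (1, 0), (1, 3), (1, 4), (2, 0), (2, 3), (2, 4), (3, 0), (3, 3), (3, 4)]
Unfold 3 (reflect across v@8): 24 holes -> [(0, 0), (0, 3), (0, 4), (0, 11), (0, 12), (0, 15), (1, 0), (1, 3), (1, 4), (1, 11), (1, 12), (1, 15), (2, 0), (2, 3), (2, 4), (2, 11), (2, 12), (2, 15), (3, 0), (3, 3), (3, 4), (3, 11), (3, 12), (3, 15)]
Unfold 4 (reflect across v@16): 48 holes -> [(0, 0), (0, 3), (0, 4), (0, 11), (0, 12), (0, 15), (0, 16), (0, 19), (0, 20), (0, 27), (0, 28), (0, 31), (1, 0), (1, 3), (1, 4), (1, 11), (1, 12), (1, 15), (1, 16), (1, 19), (1, 20), (1, 27), (1, 28), (1, 31), (2, 0), (2, 3), (2, 4), (2, 11), (2, 12), (2, 15), (2, 16), (2, 19), (2, 20), (2, 27), (2, 28), (2, 31), (3, 0), (3, 3), (3, 4), (3, 11), (3, 12), (3, 15), (3, 16), (3, 19), (3, 20), (3, 27), (3, 28), (3, 31)]
Holes: [(0, 0), (0, 3), (0, 4), (0, 11), (0, 12), (0, 15), (0, 16), (0, 19), (0, 20), (0, 27), (0, 28), (0, 31), (1, 0), (1, 3), (1, 4), (1, 11), (1, 12), (1, 15), (1, 16), (1, 19), (1, 20), (1, 27), (1, 28), (1, 31), (2, 0), (2, 3), (2, 4), (2, 11), (2, 12), (2, 15), (2, 16), (2, 19), (2, 20), (2, 27), (2, 28), (2, 31), (3, 0), (3, 3), (3, 4), (3, 11), (3, 12), (3, 15), (3, 16), (3, 19), (3, 20), (3, 27), (3, 28), (3, 31)]

Answer: no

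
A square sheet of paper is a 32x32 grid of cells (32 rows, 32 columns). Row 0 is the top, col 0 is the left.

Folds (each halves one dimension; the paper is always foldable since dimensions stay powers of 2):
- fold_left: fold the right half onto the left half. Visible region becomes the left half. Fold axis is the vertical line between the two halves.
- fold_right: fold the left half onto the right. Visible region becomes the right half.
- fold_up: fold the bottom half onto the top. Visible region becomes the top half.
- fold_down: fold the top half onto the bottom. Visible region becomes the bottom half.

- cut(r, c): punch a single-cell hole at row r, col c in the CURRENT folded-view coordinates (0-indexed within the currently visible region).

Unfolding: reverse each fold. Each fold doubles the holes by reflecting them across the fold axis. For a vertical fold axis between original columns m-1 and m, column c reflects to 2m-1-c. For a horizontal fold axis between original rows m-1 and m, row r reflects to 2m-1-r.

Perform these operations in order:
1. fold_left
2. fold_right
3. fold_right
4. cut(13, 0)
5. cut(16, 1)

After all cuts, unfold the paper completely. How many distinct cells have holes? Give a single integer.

Answer: 16

Derivation:
Op 1 fold_left: fold axis v@16; visible region now rows[0,32) x cols[0,16) = 32x16
Op 2 fold_right: fold axis v@8; visible region now rows[0,32) x cols[8,16) = 32x8
Op 3 fold_right: fold axis v@12; visible region now rows[0,32) x cols[12,16) = 32x4
Op 4 cut(13, 0): punch at orig (13,12); cuts so far [(13, 12)]; region rows[0,32) x cols[12,16) = 32x4
Op 5 cut(16, 1): punch at orig (16,13); cuts so far [(13, 12), (16, 13)]; region rows[0,32) x cols[12,16) = 32x4
Unfold 1 (reflect across v@12): 4 holes -> [(13, 11), (13, 12), (16, 10), (16, 13)]
Unfold 2 (reflect across v@8): 8 holes -> [(13, 3), (13, 4), (13, 11), (13, 12), (16, 2), (16, 5), (16, 10), (16, 13)]
Unfold 3 (reflect across v@16): 16 holes -> [(13, 3), (13, 4), (13, 11), (13, 12), (13, 19), (13, 20), (13, 27), (13, 28), (16, 2), (16, 5), (16, 10), (16, 13), (16, 18), (16, 21), (16, 26), (16, 29)]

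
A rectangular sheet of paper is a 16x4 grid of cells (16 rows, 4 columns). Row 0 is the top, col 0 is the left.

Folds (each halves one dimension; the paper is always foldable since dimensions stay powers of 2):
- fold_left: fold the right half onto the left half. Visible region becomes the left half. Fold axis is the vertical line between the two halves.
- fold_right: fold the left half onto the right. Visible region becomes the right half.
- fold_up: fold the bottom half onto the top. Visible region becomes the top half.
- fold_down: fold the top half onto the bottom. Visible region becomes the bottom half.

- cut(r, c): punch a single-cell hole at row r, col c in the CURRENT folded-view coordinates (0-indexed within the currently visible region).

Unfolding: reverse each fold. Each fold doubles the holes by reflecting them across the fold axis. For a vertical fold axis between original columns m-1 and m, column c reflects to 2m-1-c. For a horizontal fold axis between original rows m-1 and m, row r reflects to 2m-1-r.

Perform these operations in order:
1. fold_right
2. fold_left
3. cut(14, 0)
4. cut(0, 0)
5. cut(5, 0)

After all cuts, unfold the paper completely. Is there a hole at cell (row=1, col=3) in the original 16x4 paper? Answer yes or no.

Op 1 fold_right: fold axis v@2; visible region now rows[0,16) x cols[2,4) = 16x2
Op 2 fold_left: fold axis v@3; visible region now rows[0,16) x cols[2,3) = 16x1
Op 3 cut(14, 0): punch at orig (14,2); cuts so far [(14, 2)]; region rows[0,16) x cols[2,3) = 16x1
Op 4 cut(0, 0): punch at orig (0,2); cuts so far [(0, 2), (14, 2)]; region rows[0,16) x cols[2,3) = 16x1
Op 5 cut(5, 0): punch at orig (5,2); cuts so far [(0, 2), (5, 2), (14, 2)]; region rows[0,16) x cols[2,3) = 16x1
Unfold 1 (reflect across v@3): 6 holes -> [(0, 2), (0, 3), (5, 2), (5, 3), (14, 2), (14, 3)]
Unfold 2 (reflect across v@2): 12 holes -> [(0, 0), (0, 1), (0, 2), (0, 3), (5, 0), (5, 1), (5, 2), (5, 3), (14, 0), (14, 1), (14, 2), (14, 3)]
Holes: [(0, 0), (0, 1), (0, 2), (0, 3), (5, 0), (5, 1), (5, 2), (5, 3), (14, 0), (14, 1), (14, 2), (14, 3)]

Answer: no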